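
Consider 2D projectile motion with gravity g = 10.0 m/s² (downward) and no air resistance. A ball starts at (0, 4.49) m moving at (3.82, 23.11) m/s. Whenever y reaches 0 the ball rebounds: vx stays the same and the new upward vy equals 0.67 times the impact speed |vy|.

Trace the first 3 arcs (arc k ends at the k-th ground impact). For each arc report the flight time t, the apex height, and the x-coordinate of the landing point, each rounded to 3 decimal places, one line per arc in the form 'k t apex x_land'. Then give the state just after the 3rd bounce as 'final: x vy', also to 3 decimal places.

1 4.809 31.194 18.369
2 3.347 14.003 31.155
3 2.242 6.286 39.721
final: 39.721 7.512

Arc 1: start y=4.490, vy=23.110 → t=4.809, apex=31.194, x_land=18.369, impact vy=-24.977
  bounce: vy ← 0.67·24.977 = 16.735
Arc 2: start y=0.000, vy=16.735 → t=3.347, apex=14.003, x_land=31.155, impact vy=-16.735
  bounce: vy ← 0.67·16.735 = 11.212
Arc 3: start y=0.000, vy=11.212 → t=2.242, apex=6.286, x_land=39.721, impact vy=-11.212
  bounce: vy ← 0.67·11.212 = 7.512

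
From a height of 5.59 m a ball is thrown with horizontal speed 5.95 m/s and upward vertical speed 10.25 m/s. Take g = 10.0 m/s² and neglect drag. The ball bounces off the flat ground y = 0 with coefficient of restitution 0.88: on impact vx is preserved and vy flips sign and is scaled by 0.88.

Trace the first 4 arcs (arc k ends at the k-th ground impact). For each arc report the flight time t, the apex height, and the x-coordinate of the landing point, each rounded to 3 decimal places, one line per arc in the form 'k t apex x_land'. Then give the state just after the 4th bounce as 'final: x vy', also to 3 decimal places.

1 2.498 10.843 14.861
2 2.592 8.397 30.282
3 2.281 6.503 43.853
4 2.007 5.036 55.795
final: 55.795 8.831

Arc 1: start y=5.590, vy=10.250 → t=2.498, apex=10.843, x_land=14.861, impact vy=-14.726
  bounce: vy ← 0.88·14.726 = 12.959
Arc 2: start y=0.000, vy=12.959 → t=2.592, apex=8.397, x_land=30.282, impact vy=-12.959
  bounce: vy ← 0.88·12.959 = 11.404
Arc 3: start y=0.000, vy=11.404 → t=2.281, apex=6.503, x_land=43.853, impact vy=-11.404
  bounce: vy ← 0.88·11.404 = 10.036
Arc 4: start y=0.000, vy=10.036 → t=2.007, apex=5.036, x_land=55.795, impact vy=-10.036
  bounce: vy ← 0.88·10.036 = 8.831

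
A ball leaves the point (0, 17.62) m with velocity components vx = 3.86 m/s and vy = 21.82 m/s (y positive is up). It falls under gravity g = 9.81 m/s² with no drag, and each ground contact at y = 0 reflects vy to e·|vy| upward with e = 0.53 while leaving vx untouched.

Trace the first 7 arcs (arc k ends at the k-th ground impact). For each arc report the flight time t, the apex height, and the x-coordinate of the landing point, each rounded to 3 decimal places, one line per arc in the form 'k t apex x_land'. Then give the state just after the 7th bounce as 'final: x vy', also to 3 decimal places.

Arc 1: start y=17.620, vy=21.820 → t=5.147, apex=41.887, x_land=19.866, impact vy=-28.667
  bounce: vy ← 0.53·28.667 = 15.194
Arc 2: start y=0.000, vy=15.194 → t=3.098, apex=11.766, x_land=31.822, impact vy=-15.194
  bounce: vy ← 0.53·15.194 = 8.053
Arc 3: start y=0.000, vy=8.053 → t=1.642, apex=3.305, x_land=38.159, impact vy=-8.053
  bounce: vy ← 0.53·8.053 = 4.268
Arc 4: start y=0.000, vy=4.268 → t=0.870, apex=0.928, x_land=41.518, impact vy=-4.268
  bounce: vy ← 0.53·4.268 = 2.262
Arc 5: start y=0.000, vy=2.262 → t=0.461, apex=0.261, x_land=43.298, impact vy=-2.262
  bounce: vy ← 0.53·2.262 = 1.199
Arc 6: start y=0.000, vy=1.199 → t=0.244, apex=0.073, x_land=44.241, impact vy=-1.199
  bounce: vy ← 0.53·1.199 = 0.635
Arc 7: start y=0.000, vy=0.635 → t=0.130, apex=0.021, x_land=44.742, impact vy=-0.635
  bounce: vy ← 0.53·0.635 = 0.337

1 5.147 41.887 19.866
2 3.098 11.766 31.822
3 1.642 3.305 38.159
4 0.870 0.928 41.518
5 0.461 0.261 43.298
6 0.244 0.073 44.241
7 0.130 0.021 44.742
final: 44.742 0.337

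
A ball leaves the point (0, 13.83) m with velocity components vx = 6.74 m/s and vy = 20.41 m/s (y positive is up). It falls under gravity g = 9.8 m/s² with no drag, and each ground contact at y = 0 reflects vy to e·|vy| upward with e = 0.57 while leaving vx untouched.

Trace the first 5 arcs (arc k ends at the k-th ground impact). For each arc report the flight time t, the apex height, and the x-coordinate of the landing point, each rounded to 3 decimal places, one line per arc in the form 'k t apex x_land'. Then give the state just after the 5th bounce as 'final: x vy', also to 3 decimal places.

1 4.758 35.083 32.072
2 3.050 11.399 52.632
3 1.739 3.703 64.351
4 0.991 1.203 71.031
5 0.565 0.391 74.838
final: 74.838 1.578

Arc 1: start y=13.830, vy=20.410 → t=4.758, apex=35.083, x_land=32.072, impact vy=-26.223
  bounce: vy ← 0.57·26.223 = 14.947
Arc 2: start y=0.000, vy=14.947 → t=3.050, apex=11.399, x_land=52.632, impact vy=-14.947
  bounce: vy ← 0.57·14.947 = 8.520
Arc 3: start y=0.000, vy=8.520 → t=1.739, apex=3.703, x_land=64.351, impact vy=-8.520
  bounce: vy ← 0.57·8.520 = 4.856
Arc 4: start y=0.000, vy=4.856 → t=0.991, apex=1.203, x_land=71.031, impact vy=-4.856
  bounce: vy ← 0.57·4.856 = 2.768
Arc 5: start y=0.000, vy=2.768 → t=0.565, apex=0.391, x_land=74.838, impact vy=-2.768
  bounce: vy ← 0.57·2.768 = 1.578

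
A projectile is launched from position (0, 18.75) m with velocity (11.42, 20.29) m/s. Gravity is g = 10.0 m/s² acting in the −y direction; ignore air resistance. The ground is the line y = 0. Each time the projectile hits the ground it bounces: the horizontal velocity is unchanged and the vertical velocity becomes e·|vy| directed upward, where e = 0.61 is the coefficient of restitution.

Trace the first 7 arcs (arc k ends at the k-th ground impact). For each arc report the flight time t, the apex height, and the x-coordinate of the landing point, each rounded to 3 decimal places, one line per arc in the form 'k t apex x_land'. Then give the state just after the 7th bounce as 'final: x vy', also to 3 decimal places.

Arc 1: start y=18.750, vy=20.290 → t=4.834, apex=39.334, x_land=55.202, impact vy=-28.048
  bounce: vy ← 0.61·28.048 = 17.109
Arc 2: start y=0.000, vy=17.109 → t=3.422, apex=14.636, x_land=94.279, impact vy=-17.109
  bounce: vy ← 0.61·17.109 = 10.437
Arc 3: start y=0.000, vy=10.437 → t=2.087, apex=5.446, x_land=118.117, impact vy=-10.437
  bounce: vy ← 0.61·10.437 = 6.366
Arc 4: start y=0.000, vy=6.366 → t=1.273, apex=2.027, x_land=132.657, impact vy=-6.366
  bounce: vy ← 0.61·6.366 = 3.883
Arc 5: start y=0.000, vy=3.883 → t=0.777, apex=0.754, x_land=141.527, impact vy=-3.883
  bounce: vy ← 0.61·3.883 = 2.369
Arc 6: start y=0.000, vy=2.369 → t=0.474, apex=0.281, x_land=146.938, impact vy=-2.369
  bounce: vy ← 0.61·2.369 = 1.445
Arc 7: start y=0.000, vy=1.445 → t=0.289, apex=0.104, x_land=150.238, impact vy=-1.445
  bounce: vy ← 0.61·1.445 = 0.881

1 4.834 39.334 55.202
2 3.422 14.636 94.279
3 2.087 5.446 118.117
4 1.273 2.027 132.657
5 0.777 0.754 141.527
6 0.474 0.281 146.938
7 0.289 0.104 150.238
final: 150.238 0.881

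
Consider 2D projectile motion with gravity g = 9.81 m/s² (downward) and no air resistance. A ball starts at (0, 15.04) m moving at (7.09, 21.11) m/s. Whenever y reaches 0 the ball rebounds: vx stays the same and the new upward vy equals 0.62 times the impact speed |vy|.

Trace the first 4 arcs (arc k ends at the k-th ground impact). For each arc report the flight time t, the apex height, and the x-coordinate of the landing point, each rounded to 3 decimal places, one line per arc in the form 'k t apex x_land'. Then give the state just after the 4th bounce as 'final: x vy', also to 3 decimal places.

1 4.926 37.753 34.927
2 3.440 14.512 59.318
3 2.133 5.579 74.440
4 1.322 2.144 83.816
final: 83.816 4.022

Arc 1: start y=15.040, vy=21.110 → t=4.926, apex=37.753, x_land=34.927, impact vy=-27.216
  bounce: vy ← 0.62·27.216 = 16.874
Arc 2: start y=0.000, vy=16.874 → t=3.440, apex=14.512, x_land=59.318, impact vy=-16.874
  bounce: vy ← 0.62·16.874 = 10.462
Arc 3: start y=0.000, vy=10.462 → t=2.133, apex=5.579, x_land=74.440, impact vy=-10.462
  bounce: vy ← 0.62·10.462 = 6.486
Arc 4: start y=0.000, vy=6.486 → t=1.322, apex=2.144, x_land=83.816, impact vy=-6.486
  bounce: vy ← 0.62·6.486 = 4.022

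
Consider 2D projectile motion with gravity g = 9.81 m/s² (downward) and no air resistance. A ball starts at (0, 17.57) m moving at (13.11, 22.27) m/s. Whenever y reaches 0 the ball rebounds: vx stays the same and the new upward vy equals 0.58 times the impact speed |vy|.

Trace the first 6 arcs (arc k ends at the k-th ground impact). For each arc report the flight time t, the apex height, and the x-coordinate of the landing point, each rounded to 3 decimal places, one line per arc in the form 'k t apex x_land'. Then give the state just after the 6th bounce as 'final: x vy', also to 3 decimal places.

Arc 1: start y=17.570, vy=22.270 → t=5.226, apex=42.848, x_land=68.509, impact vy=-28.994
  bounce: vy ← 0.58·28.994 = 16.817
Arc 2: start y=0.000, vy=16.817 → t=3.428, apex=14.414, x_land=113.457, impact vy=-16.817
  bounce: vy ← 0.58·16.817 = 9.754
Arc 3: start y=0.000, vy=9.754 → t=1.989, apex=4.849, x_land=139.526, impact vy=-9.754
  bounce: vy ← 0.58·9.754 = 5.657
Arc 4: start y=0.000, vy=5.657 → t=1.153, apex=1.631, x_land=154.647, impact vy=-5.657
  bounce: vy ← 0.58·5.657 = 3.281
Arc 5: start y=0.000, vy=3.281 → t=0.669, apex=0.549, x_land=163.417, impact vy=-3.281
  bounce: vy ← 0.58·3.281 = 1.903
Arc 6: start y=0.000, vy=1.903 → t=0.388, apex=0.185, x_land=168.503, impact vy=-1.903
  bounce: vy ← 0.58·1.903 = 1.104

1 5.226 42.848 68.509
2 3.428 14.414 113.457
3 1.989 4.849 139.526
4 1.153 1.631 154.647
5 0.669 0.549 163.417
6 0.388 0.185 168.503
final: 168.503 1.104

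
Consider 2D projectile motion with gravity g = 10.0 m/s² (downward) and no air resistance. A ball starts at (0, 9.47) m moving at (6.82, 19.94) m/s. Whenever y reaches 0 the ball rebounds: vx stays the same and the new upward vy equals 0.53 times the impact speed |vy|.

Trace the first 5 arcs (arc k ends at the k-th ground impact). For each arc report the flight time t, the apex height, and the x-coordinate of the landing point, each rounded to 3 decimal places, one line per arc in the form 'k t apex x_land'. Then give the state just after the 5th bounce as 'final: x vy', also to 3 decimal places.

Arc 1: start y=9.470, vy=19.940 → t=4.417, apex=29.350, x_land=30.123, impact vy=-24.228
  bounce: vy ← 0.53·24.228 = 12.841
Arc 2: start y=0.000, vy=12.841 → t=2.568, apex=8.244, x_land=47.638, impact vy=-12.841
  bounce: vy ← 0.53·12.841 = 6.806
Arc 3: start y=0.000, vy=6.806 → t=1.361, apex=2.316, x_land=56.921, impact vy=-6.806
  bounce: vy ← 0.53·6.806 = 3.607
Arc 4: start y=0.000, vy=3.607 → t=0.721, apex=0.651, x_land=61.841, impact vy=-3.607
  bounce: vy ← 0.53·3.607 = 1.912
Arc 5: start y=0.000, vy=1.912 → t=0.382, apex=0.183, x_land=64.448, impact vy=-1.912
  bounce: vy ← 0.53·1.912 = 1.013

1 4.417 29.350 30.123
2 2.568 8.244 47.638
3 1.361 2.316 56.921
4 0.721 0.651 61.841
5 0.382 0.183 64.448
final: 64.448 1.013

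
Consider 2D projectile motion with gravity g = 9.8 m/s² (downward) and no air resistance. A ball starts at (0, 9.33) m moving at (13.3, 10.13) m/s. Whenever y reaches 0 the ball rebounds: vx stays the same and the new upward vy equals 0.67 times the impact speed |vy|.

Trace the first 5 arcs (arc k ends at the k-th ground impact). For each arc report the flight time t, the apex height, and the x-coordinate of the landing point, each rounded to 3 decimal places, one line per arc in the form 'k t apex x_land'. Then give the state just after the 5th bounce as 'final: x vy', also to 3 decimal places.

Arc 1: start y=9.330, vy=10.130 → t=2.758, apex=14.566, x_land=36.679, impact vy=-16.896
  bounce: vy ← 0.67·16.896 = 11.321
Arc 2: start y=0.000, vy=11.321 → t=2.310, apex=6.538, x_land=67.406, impact vy=-11.321
  bounce: vy ← 0.67·11.321 = 7.585
Arc 3: start y=0.000, vy=7.585 → t=1.548, apex=2.935, x_land=87.993, impact vy=-7.585
  bounce: vy ← 0.67·7.585 = 5.082
Arc 4: start y=0.000, vy=5.082 → t=1.037, apex=1.318, x_land=101.786, impact vy=-5.082
  bounce: vy ← 0.67·5.082 = 3.405
Arc 5: start y=0.000, vy=3.405 → t=0.695, apex=0.591, x_land=111.028, impact vy=-3.405
  bounce: vy ← 0.67·3.405 = 2.281

1 2.758 14.566 36.679
2 2.310 6.538 67.406
3 1.548 2.935 87.993
4 1.037 1.318 101.786
5 0.695 0.591 111.028
final: 111.028 2.281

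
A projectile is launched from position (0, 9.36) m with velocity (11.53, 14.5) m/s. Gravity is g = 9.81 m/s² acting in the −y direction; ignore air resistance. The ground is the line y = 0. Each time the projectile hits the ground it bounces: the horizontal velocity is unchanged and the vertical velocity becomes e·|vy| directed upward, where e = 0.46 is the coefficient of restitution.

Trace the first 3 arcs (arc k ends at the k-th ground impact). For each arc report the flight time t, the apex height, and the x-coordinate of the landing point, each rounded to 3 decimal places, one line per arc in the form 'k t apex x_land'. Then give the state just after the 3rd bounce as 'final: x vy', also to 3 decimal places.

Arc 1: start y=9.360, vy=14.500 → t=3.501, apex=20.076, x_land=40.369, impact vy=-19.847
  bounce: vy ← 0.46·19.847 = 9.130
Arc 2: start y=0.000, vy=9.130 → t=1.861, apex=4.248, x_land=61.829, impact vy=-9.130
  bounce: vy ← 0.46·9.130 = 4.200
Arc 3: start y=0.000, vy=4.200 → t=0.856, apex=0.899, x_land=71.701, impact vy=-4.200
  bounce: vy ← 0.46·4.200 = 1.932

1 3.501 20.076 40.369
2 1.861 4.248 61.829
3 0.856 0.899 71.701
final: 71.701 1.932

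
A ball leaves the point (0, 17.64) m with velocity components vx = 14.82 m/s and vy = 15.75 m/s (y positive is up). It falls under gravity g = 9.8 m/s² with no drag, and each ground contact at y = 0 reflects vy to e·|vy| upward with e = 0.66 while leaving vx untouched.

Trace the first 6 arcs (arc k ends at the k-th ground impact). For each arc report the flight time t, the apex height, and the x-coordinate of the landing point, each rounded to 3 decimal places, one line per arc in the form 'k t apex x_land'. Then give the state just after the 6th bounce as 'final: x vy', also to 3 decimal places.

Arc 1: start y=17.640, vy=15.750 → t=4.094, apex=30.296, x_land=60.668, impact vy=-24.368
  bounce: vy ← 0.66·24.368 = 16.083
Arc 2: start y=0.000, vy=16.083 → t=3.282, apex=13.197, x_land=109.311, impact vy=-16.083
  bounce: vy ← 0.66·16.083 = 10.615
Arc 3: start y=0.000, vy=10.615 → t=2.166, apex=5.749, x_land=141.416, impact vy=-10.615
  bounce: vy ← 0.66·10.615 = 7.006
Arc 4: start y=0.000, vy=7.006 → t=1.430, apex=2.504, x_land=162.604, impact vy=-7.006
  bounce: vy ← 0.66·7.006 = 4.624
Arc 5: start y=0.000, vy=4.624 → t=0.944, apex=1.091, x_land=176.589, impact vy=-4.624
  bounce: vy ← 0.66·4.624 = 3.052
Arc 6: start y=0.000, vy=3.052 → t=0.623, apex=0.475, x_land=185.819, impact vy=-3.052
  bounce: vy ← 0.66·3.052 = 2.014

1 4.094 30.296 60.668
2 3.282 13.197 109.311
3 2.166 5.749 141.416
4 1.430 2.504 162.604
5 0.944 1.091 176.589
6 0.623 0.475 185.819
final: 185.819 2.014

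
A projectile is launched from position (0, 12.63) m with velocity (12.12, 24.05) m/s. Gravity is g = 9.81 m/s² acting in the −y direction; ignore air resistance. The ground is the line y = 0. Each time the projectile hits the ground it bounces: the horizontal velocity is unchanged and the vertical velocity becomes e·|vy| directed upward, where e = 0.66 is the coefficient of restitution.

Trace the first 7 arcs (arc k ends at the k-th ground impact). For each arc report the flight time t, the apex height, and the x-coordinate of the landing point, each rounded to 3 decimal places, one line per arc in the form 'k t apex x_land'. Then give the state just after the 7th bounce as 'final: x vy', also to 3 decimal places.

Arc 1: start y=12.630, vy=24.050 → t=5.382, apex=42.110, x_land=65.225, impact vy=-28.744
  bounce: vy ← 0.66·28.744 = 18.971
Arc 2: start y=0.000, vy=18.971 → t=3.868, apex=18.343, x_land=112.101, impact vy=-18.971
  bounce: vy ← 0.66·18.971 = 12.521
Arc 3: start y=0.000, vy=12.521 → t=2.553, apex=7.990, x_land=143.040, impact vy=-12.521
  bounce: vy ← 0.66·12.521 = 8.264
Arc 4: start y=0.000, vy=8.264 → t=1.685, apex=3.481, x_land=163.459, impact vy=-8.264
  bounce: vy ← 0.66·8.264 = 5.454
Arc 5: start y=0.000, vy=5.454 → t=1.112, apex=1.516, x_land=176.935, impact vy=-5.454
  bounce: vy ← 0.66·5.454 = 3.600
Arc 6: start y=0.000, vy=3.600 → t=0.734, apex=0.660, x_land=185.830, impact vy=-3.600
  bounce: vy ← 0.66·3.600 = 2.376
Arc 7: start y=0.000, vy=2.376 → t=0.484, apex=0.288, x_land=191.700, impact vy=-2.376
  bounce: vy ← 0.66·2.376 = 1.568

1 5.382 42.110 65.225
2 3.868 18.343 112.101
3 2.553 7.990 143.040
4 1.685 3.481 163.459
5 1.112 1.516 176.935
6 0.734 0.660 185.830
7 0.484 0.288 191.700
final: 191.700 1.568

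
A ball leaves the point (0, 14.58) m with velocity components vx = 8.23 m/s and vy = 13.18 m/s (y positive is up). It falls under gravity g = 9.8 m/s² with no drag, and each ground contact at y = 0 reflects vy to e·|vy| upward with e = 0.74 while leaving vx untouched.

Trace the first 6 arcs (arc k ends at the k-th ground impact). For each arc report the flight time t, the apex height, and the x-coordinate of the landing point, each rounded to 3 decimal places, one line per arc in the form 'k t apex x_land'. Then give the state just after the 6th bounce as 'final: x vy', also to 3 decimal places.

Arc 1: start y=14.580, vy=13.180 → t=3.532, apex=23.443, x_land=29.070, impact vy=-21.435
  bounce: vy ← 0.74·21.435 = 15.862
Arc 2: start y=0.000, vy=15.862 → t=3.237, apex=12.837, x_land=55.712, impact vy=-15.862
  bounce: vy ← 0.74·15.862 = 11.738
Arc 3: start y=0.000, vy=11.738 → t=2.396, apex=7.030, x_land=75.427, impact vy=-11.738
  bounce: vy ← 0.74·11.738 = 8.686
Arc 4: start y=0.000, vy=8.686 → t=1.773, apex=3.849, x_land=90.016, impact vy=-8.686
  bounce: vy ← 0.74·8.686 = 6.428
Arc 5: start y=0.000, vy=6.428 → t=1.312, apex=2.108, x_land=100.813, impact vy=-6.428
  bounce: vy ← 0.74·6.428 = 4.757
Arc 6: start y=0.000, vy=4.757 → t=0.971, apex=1.154, x_land=108.802, impact vy=-4.757
  bounce: vy ← 0.74·4.757 = 3.520

1 3.532 23.443 29.070
2 3.237 12.837 55.712
3 2.396 7.030 75.427
4 1.773 3.849 90.016
5 1.312 2.108 100.813
6 0.971 1.154 108.802
final: 108.802 3.520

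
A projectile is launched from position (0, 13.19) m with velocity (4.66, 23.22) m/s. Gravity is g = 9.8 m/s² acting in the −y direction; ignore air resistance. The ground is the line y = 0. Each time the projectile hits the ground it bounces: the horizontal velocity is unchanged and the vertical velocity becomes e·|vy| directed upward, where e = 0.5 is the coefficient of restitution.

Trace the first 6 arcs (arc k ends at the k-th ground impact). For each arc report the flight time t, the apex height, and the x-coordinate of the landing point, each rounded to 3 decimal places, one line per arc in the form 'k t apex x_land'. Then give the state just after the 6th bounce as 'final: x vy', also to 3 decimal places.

1 5.251 40.699 24.471
2 2.882 10.175 37.901
3 1.441 2.544 44.616
4 0.720 0.636 47.974
5 0.360 0.159 49.653
6 0.180 0.040 50.492
final: 50.492 0.441

Arc 1: start y=13.190, vy=23.220 → t=5.251, apex=40.699, x_land=24.471, impact vy=-28.243
  bounce: vy ← 0.5·28.243 = 14.122
Arc 2: start y=0.000, vy=14.122 → t=2.882, apex=10.175, x_land=37.901, impact vy=-14.122
  bounce: vy ← 0.5·14.122 = 7.061
Arc 3: start y=0.000, vy=7.061 → t=1.441, apex=2.544, x_land=44.616, impact vy=-7.061
  bounce: vy ← 0.5·7.061 = 3.530
Arc 4: start y=0.000, vy=3.530 → t=0.720, apex=0.636, x_land=47.974, impact vy=-3.530
  bounce: vy ← 0.5·3.530 = 1.765
Arc 5: start y=0.000, vy=1.765 → t=0.360, apex=0.159, x_land=49.653, impact vy=-1.765
  bounce: vy ← 0.5·1.765 = 0.883
Arc 6: start y=0.000, vy=0.883 → t=0.180, apex=0.040, x_land=50.492, impact vy=-0.883
  bounce: vy ← 0.5·0.883 = 0.441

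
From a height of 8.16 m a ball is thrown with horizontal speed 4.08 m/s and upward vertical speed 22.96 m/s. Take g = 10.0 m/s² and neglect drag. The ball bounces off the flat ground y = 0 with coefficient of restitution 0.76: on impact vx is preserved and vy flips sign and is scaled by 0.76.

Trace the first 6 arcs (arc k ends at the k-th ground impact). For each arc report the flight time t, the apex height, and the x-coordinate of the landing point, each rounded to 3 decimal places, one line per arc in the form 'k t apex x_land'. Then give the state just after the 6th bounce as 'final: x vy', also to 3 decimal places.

Arc 1: start y=8.160, vy=22.960 → t=4.923, apex=34.518, x_land=20.088, impact vy=-26.275
  bounce: vy ← 0.76·26.275 = 19.969
Arc 2: start y=0.000, vy=19.969 → t=3.994, apex=19.938, x_land=36.382, impact vy=-19.969
  bounce: vy ← 0.76·19.969 = 15.176
Arc 3: start y=0.000, vy=15.176 → t=3.035, apex=11.516, x_land=48.766, impact vy=-15.176
  bounce: vy ← 0.76·15.176 = 11.534
Arc 4: start y=0.000, vy=11.534 → t=2.307, apex=6.652, x_land=58.178, impact vy=-11.534
  bounce: vy ← 0.76·11.534 = 8.766
Arc 5: start y=0.000, vy=8.766 → t=1.753, apex=3.842, x_land=65.331, impact vy=-8.766
  bounce: vy ← 0.76·8.766 = 6.662
Arc 6: start y=0.000, vy=6.662 → t=1.332, apex=2.219, x_land=70.767, impact vy=-6.662
  bounce: vy ← 0.76·6.662 = 5.063

1 4.923 34.518 20.088
2 3.994 19.938 36.382
3 3.035 11.516 48.766
4 2.307 6.652 58.178
5 1.753 3.842 65.331
6 1.332 2.219 70.767
final: 70.767 5.063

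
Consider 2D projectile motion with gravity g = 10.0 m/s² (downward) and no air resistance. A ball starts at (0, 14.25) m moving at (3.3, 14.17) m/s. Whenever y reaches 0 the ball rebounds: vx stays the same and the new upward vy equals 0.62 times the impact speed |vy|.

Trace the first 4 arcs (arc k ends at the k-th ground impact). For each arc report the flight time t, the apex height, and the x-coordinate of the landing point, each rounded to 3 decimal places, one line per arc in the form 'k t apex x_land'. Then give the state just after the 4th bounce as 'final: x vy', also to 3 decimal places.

1 3.621 24.289 11.950
2 2.733 9.337 20.969
3 1.694 3.589 26.560
4 1.051 1.380 30.027
final: 30.027 3.257

Arc 1: start y=14.250, vy=14.170 → t=3.621, apex=24.289, x_land=11.950, impact vy=-22.041
  bounce: vy ← 0.62·22.041 = 13.665
Arc 2: start y=0.000, vy=13.665 → t=2.733, apex=9.337, x_land=20.969, impact vy=-13.665
  bounce: vy ← 0.62·13.665 = 8.472
Arc 3: start y=0.000, vy=8.472 → t=1.694, apex=3.589, x_land=26.560, impact vy=-8.472
  bounce: vy ← 0.62·8.472 = 5.253
Arc 4: start y=0.000, vy=5.253 → t=1.051, apex=1.380, x_land=30.027, impact vy=-5.253
  bounce: vy ← 0.62·5.253 = 3.257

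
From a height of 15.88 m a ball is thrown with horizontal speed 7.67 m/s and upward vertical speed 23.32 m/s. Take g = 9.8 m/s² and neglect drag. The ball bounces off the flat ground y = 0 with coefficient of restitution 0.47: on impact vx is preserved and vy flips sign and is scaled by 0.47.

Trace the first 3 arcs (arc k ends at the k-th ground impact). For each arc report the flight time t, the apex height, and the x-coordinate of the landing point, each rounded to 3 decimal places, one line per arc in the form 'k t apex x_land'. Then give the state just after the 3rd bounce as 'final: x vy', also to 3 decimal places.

Arc 1: start y=15.880, vy=23.320 → t=5.363, apex=43.626, x_land=41.137, impact vy=-29.242
  bounce: vy ← 0.47·29.242 = 13.744
Arc 2: start y=0.000, vy=13.744 → t=2.805, apex=9.637, x_land=62.650, impact vy=-13.744
  bounce: vy ← 0.47·13.744 = 6.459
Arc 3: start y=0.000, vy=6.459 → t=1.318, apex=2.129, x_land=72.761, impact vy=-6.459
  bounce: vy ← 0.47·6.459 = 3.036

1 5.363 43.626 41.137
2 2.805 9.637 62.650
3 1.318 2.129 72.761
final: 72.761 3.036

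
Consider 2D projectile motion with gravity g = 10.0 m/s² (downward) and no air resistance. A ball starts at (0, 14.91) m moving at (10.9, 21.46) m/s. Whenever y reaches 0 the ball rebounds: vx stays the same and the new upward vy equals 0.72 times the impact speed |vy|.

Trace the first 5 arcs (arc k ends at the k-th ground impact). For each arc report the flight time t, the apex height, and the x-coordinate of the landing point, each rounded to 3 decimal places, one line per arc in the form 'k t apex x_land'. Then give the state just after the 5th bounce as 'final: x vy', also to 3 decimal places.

1 4.901 37.937 53.416
2 3.966 19.666 96.650
3 2.856 10.195 127.779
4 2.056 5.285 150.192
5 1.480 2.740 166.330
final: 166.330 5.330

Arc 1: start y=14.910, vy=21.460 → t=4.901, apex=37.937, x_land=53.416, impact vy=-27.545
  bounce: vy ← 0.72·27.545 = 19.832
Arc 2: start y=0.000, vy=19.832 → t=3.966, apex=19.666, x_land=96.650, impact vy=-19.832
  bounce: vy ← 0.72·19.832 = 14.279
Arc 3: start y=0.000, vy=14.279 → t=2.856, apex=10.195, x_land=127.779, impact vy=-14.279
  bounce: vy ← 0.72·14.279 = 10.281
Arc 4: start y=0.000, vy=10.281 → t=2.056, apex=5.285, x_land=150.192, impact vy=-10.281
  bounce: vy ← 0.72·10.281 = 7.402
Arc 5: start y=0.000, vy=7.402 → t=1.480, apex=2.740, x_land=166.330, impact vy=-7.402
  bounce: vy ← 0.72·7.402 = 5.330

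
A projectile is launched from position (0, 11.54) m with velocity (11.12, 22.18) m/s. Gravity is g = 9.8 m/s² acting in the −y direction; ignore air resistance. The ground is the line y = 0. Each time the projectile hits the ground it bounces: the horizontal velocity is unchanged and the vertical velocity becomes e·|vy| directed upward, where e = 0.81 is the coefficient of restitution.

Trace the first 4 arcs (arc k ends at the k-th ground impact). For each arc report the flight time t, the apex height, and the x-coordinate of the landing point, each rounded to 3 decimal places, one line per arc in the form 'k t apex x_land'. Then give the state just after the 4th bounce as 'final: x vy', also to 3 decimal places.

1 4.998 36.640 55.575
2 4.430 24.039 104.835
3 3.588 15.772 144.736
4 2.906 10.348 177.056
final: 177.056 11.536

Arc 1: start y=11.540, vy=22.180 → t=4.998, apex=36.640, x_land=55.575, impact vy=-26.798
  bounce: vy ← 0.81·26.798 = 21.706
Arc 2: start y=0.000, vy=21.706 → t=4.430, apex=24.039, x_land=104.835, impact vy=-21.706
  bounce: vy ← 0.81·21.706 = 17.582
Arc 3: start y=0.000, vy=17.582 → t=3.588, apex=15.772, x_land=144.736, impact vy=-17.582
  bounce: vy ← 0.81·17.582 = 14.242
Arc 4: start y=0.000, vy=14.242 → t=2.906, apex=10.348, x_land=177.056, impact vy=-14.242
  bounce: vy ← 0.81·14.242 = 11.536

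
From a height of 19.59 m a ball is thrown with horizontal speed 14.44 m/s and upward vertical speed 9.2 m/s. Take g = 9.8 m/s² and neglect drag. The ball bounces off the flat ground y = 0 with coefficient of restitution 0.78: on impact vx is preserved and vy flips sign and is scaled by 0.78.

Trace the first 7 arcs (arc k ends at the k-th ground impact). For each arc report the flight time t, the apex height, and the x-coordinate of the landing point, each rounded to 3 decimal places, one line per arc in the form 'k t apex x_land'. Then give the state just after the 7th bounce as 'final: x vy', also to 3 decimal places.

Arc 1: start y=19.590, vy=9.200 → t=3.148, apex=23.908, x_land=45.452, impact vy=-21.647
  bounce: vy ← 0.78·21.647 = 16.885
Arc 2: start y=0.000, vy=16.885 → t=3.446, apex=14.546, x_land=95.211, impact vy=-16.885
  bounce: vy ← 0.78·16.885 = 13.170
Arc 3: start y=0.000, vy=13.170 → t=2.688, apex=8.850, x_land=134.023, impact vy=-13.170
  bounce: vy ← 0.78·13.170 = 10.273
Arc 4: start y=0.000, vy=10.273 → t=2.096, apex=5.384, x_land=164.296, impact vy=-10.273
  bounce: vy ← 0.78·10.273 = 8.013
Arc 5: start y=0.000, vy=8.013 → t=1.635, apex=3.276, x_land=187.909, impact vy=-8.013
  bounce: vy ← 0.78·8.013 = 6.250
Arc 6: start y=0.000, vy=6.250 → t=1.275, apex=1.993, x_land=206.327, impact vy=-6.250
  bounce: vy ← 0.78·6.250 = 4.875
Arc 7: start y=0.000, vy=4.875 → t=0.995, apex=1.213, x_land=220.694, impact vy=-4.875
  bounce: vy ← 0.78·4.875 = 3.802

1 3.148 23.908 45.452
2 3.446 14.546 95.211
3 2.688 8.850 134.023
4 2.096 5.384 164.296
5 1.635 3.276 187.909
6 1.275 1.993 206.327
7 0.995 1.213 220.694
final: 220.694 3.802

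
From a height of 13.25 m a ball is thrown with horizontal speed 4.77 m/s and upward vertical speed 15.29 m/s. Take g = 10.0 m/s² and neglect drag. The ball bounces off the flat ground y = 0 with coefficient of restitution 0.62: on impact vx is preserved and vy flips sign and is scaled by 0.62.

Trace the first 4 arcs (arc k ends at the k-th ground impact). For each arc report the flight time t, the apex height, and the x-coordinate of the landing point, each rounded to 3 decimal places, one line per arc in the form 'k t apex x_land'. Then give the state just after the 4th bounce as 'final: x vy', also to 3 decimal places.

1 3.762 24.939 17.946
2 2.769 9.587 31.156
3 1.717 3.685 39.346
4 1.065 1.417 44.424
final: 44.424 3.300

Arc 1: start y=13.250, vy=15.290 → t=3.762, apex=24.939, x_land=17.946, impact vy=-22.333
  bounce: vy ← 0.62·22.333 = 13.847
Arc 2: start y=0.000, vy=13.847 → t=2.769, apex=9.587, x_land=31.156, impact vy=-13.847
  bounce: vy ← 0.62·13.847 = 8.585
Arc 3: start y=0.000, vy=8.585 → t=1.717, apex=3.685, x_land=39.346, impact vy=-8.585
  bounce: vy ← 0.62·8.585 = 5.323
Arc 4: start y=0.000, vy=5.323 → t=1.065, apex=1.417, x_land=44.424, impact vy=-5.323
  bounce: vy ← 0.62·5.323 = 3.300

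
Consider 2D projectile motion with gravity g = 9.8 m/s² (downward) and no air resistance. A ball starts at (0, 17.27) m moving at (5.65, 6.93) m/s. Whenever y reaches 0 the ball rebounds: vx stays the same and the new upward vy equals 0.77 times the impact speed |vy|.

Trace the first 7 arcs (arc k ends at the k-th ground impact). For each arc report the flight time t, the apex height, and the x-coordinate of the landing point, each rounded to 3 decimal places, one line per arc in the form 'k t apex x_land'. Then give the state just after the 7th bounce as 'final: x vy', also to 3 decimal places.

1 2.713 19.720 15.330
2 3.089 11.692 32.785
3 2.379 6.932 46.226
4 1.832 4.110 56.575
5 1.410 2.437 64.544
6 1.086 1.445 70.680
7 0.836 0.857 75.405
final: 75.405 3.155

Arc 1: start y=17.270, vy=6.930 → t=2.713, apex=19.720, x_land=15.330, impact vy=-19.660
  bounce: vy ← 0.77·19.660 = 15.138
Arc 2: start y=0.000, vy=15.138 → t=3.089, apex=11.692, x_land=32.785, impact vy=-15.138
  bounce: vy ← 0.77·15.138 = 11.656
Arc 3: start y=0.000, vy=11.656 → t=2.379, apex=6.932, x_land=46.226, impact vy=-11.656
  bounce: vy ← 0.77·11.656 = 8.975
Arc 4: start y=0.000, vy=8.975 → t=1.832, apex=4.110, x_land=56.575, impact vy=-8.975
  bounce: vy ← 0.77·8.975 = 6.911
Arc 5: start y=0.000, vy=6.911 → t=1.410, apex=2.437, x_land=64.544, impact vy=-6.911
  bounce: vy ← 0.77·6.911 = 5.322
Arc 6: start y=0.000, vy=5.322 → t=1.086, apex=1.445, x_land=70.680, impact vy=-5.322
  bounce: vy ← 0.77·5.322 = 4.098
Arc 7: start y=0.000, vy=4.098 → t=0.836, apex=0.857, x_land=75.405, impact vy=-4.098
  bounce: vy ← 0.77·4.098 = 3.155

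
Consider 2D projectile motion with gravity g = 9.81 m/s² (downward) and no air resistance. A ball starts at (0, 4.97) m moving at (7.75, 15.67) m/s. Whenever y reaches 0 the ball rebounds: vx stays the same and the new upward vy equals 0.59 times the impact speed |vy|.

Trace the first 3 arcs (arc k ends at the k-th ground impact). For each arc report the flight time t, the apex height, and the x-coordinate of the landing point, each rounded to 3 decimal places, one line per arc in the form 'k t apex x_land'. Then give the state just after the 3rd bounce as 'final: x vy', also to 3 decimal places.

Arc 1: start y=4.970, vy=15.670 → t=3.485, apex=17.485, x_land=27.012, impact vy=-18.522
  bounce: vy ← 0.59·18.522 = 10.928
Arc 2: start y=0.000, vy=10.928 → t=2.228, apex=6.087, x_land=44.278, impact vy=-10.928
  bounce: vy ← 0.59·10.928 = 6.447
Arc 3: start y=0.000, vy=6.447 → t=1.314, apex=2.119, x_land=54.465, impact vy=-6.447
  bounce: vy ← 0.59·6.447 = 3.804

1 3.485 17.485 27.012
2 2.228 6.087 44.278
3 1.314 2.119 54.465
final: 54.465 3.804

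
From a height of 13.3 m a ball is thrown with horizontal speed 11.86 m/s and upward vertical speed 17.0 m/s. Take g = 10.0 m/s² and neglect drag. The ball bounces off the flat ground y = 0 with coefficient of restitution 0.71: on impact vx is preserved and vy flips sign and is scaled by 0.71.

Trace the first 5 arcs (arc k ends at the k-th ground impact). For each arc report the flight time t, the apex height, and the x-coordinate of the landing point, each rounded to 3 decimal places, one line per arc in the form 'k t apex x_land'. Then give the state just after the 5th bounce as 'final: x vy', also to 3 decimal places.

Arc 1: start y=13.300, vy=17.000 → t=4.056, apex=27.750, x_land=48.102, impact vy=-23.558
  bounce: vy ← 0.71·23.558 = 16.726
Arc 2: start y=0.000, vy=16.726 → t=3.345, apex=13.989, x_land=87.778, impact vy=-16.726
  bounce: vy ← 0.71·16.726 = 11.876
Arc 3: start y=0.000, vy=11.876 → t=2.375, apex=7.052, x_land=115.947, impact vy=-11.876
  bounce: vy ← 0.71·11.876 = 8.432
Arc 4: start y=0.000, vy=8.432 → t=1.686, apex=3.555, x_land=135.947, impact vy=-8.432
  bounce: vy ← 0.71·8.432 = 5.987
Arc 5: start y=0.000, vy=5.987 → t=1.197, apex=1.792, x_land=150.147, impact vy=-5.987
  bounce: vy ← 0.71·5.987 = 4.250

1 4.056 27.750 48.102
2 3.345 13.989 87.778
3 2.375 7.052 115.947
4 1.686 3.555 135.947
5 1.197 1.792 150.147
final: 150.147 4.250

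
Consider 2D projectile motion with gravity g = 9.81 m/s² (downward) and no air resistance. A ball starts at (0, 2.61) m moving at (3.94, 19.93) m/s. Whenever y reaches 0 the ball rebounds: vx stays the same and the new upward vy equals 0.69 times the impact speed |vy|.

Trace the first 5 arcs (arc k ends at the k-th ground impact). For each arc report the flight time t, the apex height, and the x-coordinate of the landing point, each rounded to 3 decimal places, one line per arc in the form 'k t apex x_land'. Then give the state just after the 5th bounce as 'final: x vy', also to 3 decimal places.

Arc 1: start y=2.610, vy=19.930 → t=4.190, apex=22.855, x_land=16.509, impact vy=-21.176
  bounce: vy ← 0.69·21.176 = 14.611
Arc 2: start y=0.000, vy=14.611 → t=2.979, apex=10.881, x_land=28.246, impact vy=-14.611
  bounce: vy ← 0.69·14.611 = 10.082
Arc 3: start y=0.000, vy=10.082 → t=2.055, apex=5.181, x_land=36.344, impact vy=-10.082
  bounce: vy ← 0.69·10.082 = 6.956
Arc 4: start y=0.000, vy=6.956 → t=1.418, apex=2.466, x_land=41.932, impact vy=-6.956
  bounce: vy ← 0.69·6.956 = 4.800
Arc 5: start y=0.000, vy=4.800 → t=0.979, apex=1.174, x_land=45.788, impact vy=-4.800
  bounce: vy ← 0.69·4.800 = 3.312

1 4.190 22.855 16.509
2 2.979 10.881 28.246
3 2.055 5.181 36.344
4 1.418 2.466 41.932
5 0.979 1.174 45.788
final: 45.788 3.312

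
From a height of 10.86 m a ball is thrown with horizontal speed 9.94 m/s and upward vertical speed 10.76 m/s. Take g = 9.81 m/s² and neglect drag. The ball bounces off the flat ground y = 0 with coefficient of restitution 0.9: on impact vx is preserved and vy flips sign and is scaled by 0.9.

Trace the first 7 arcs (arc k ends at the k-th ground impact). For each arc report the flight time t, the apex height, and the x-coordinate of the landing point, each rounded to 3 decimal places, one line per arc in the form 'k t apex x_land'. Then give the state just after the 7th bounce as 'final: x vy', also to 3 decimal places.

Arc 1: start y=10.860, vy=10.760 → t=2.945, apex=16.761, x_land=29.277, impact vy=-18.134
  bounce: vy ← 0.9·18.134 = 16.321
Arc 2: start y=0.000, vy=16.321 → t=3.327, apex=13.576, x_land=62.351, impact vy=-16.321
  bounce: vy ← 0.9·16.321 = 14.689
Arc 3: start y=0.000, vy=14.689 → t=2.995, apex=10.997, x_land=92.118, impact vy=-14.689
  bounce: vy ← 0.9·14.689 = 13.220
Arc 4: start y=0.000, vy=13.220 → t=2.695, apex=8.907, x_land=118.908, impact vy=-13.220
  bounce: vy ← 0.9·13.220 = 11.898
Arc 5: start y=0.000, vy=11.898 → t=2.426, apex=7.215, x_land=143.019, impact vy=-11.898
  bounce: vy ← 0.9·11.898 = 10.708
Arc 6: start y=0.000, vy=10.708 → t=2.183, apex=5.844, x_land=164.719, impact vy=-10.708
  bounce: vy ← 0.9·10.708 = 9.637
Arc 7: start y=0.000, vy=9.637 → t=1.965, apex=4.734, x_land=184.249, impact vy=-9.637
  bounce: vy ← 0.9·9.637 = 8.674

1 2.945 16.761 29.277
2 3.327 13.576 62.351
3 2.995 10.997 92.118
4 2.695 8.907 118.908
5 2.426 7.215 143.019
6 2.183 5.844 164.719
7 1.965 4.734 184.249
final: 184.249 8.674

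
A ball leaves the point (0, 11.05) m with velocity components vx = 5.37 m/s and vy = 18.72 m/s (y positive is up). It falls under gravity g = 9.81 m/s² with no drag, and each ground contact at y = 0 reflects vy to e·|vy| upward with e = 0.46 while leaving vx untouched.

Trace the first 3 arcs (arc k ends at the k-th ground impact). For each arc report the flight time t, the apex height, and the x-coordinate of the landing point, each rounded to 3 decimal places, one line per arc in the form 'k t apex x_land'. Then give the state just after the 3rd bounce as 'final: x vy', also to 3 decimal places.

1 4.336 28.911 23.285
2 2.234 6.118 35.279
3 1.027 1.294 40.796
final: 40.796 2.318

Arc 1: start y=11.050, vy=18.720 → t=4.336, apex=28.911, x_land=23.285, impact vy=-23.817
  bounce: vy ← 0.46·23.817 = 10.956
Arc 2: start y=0.000, vy=10.956 → t=2.234, apex=6.118, x_land=35.279, impact vy=-10.956
  bounce: vy ← 0.46·10.956 = 5.040
Arc 3: start y=0.000, vy=5.040 → t=1.027, apex=1.294, x_land=40.796, impact vy=-5.040
  bounce: vy ← 0.46·5.040 = 2.318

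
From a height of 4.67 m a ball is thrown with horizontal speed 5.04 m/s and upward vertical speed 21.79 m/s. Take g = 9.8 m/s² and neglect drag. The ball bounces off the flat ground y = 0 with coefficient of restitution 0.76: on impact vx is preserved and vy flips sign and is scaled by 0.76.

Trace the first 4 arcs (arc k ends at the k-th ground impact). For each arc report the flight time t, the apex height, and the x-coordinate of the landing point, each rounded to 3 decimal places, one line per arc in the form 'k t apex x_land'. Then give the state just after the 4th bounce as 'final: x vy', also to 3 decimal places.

1 4.652 28.895 23.445
2 3.691 16.690 42.048
3 2.805 9.640 56.187
4 2.132 5.568 66.932
final: 66.932 7.939

Arc 1: start y=4.670, vy=21.790 → t=4.652, apex=28.895, x_land=23.445, impact vy=-23.798
  bounce: vy ← 0.76·23.798 = 18.086
Arc 2: start y=0.000, vy=18.086 → t=3.691, apex=16.690, x_land=42.048, impact vy=-18.086
  bounce: vy ← 0.76·18.086 = 13.746
Arc 3: start y=0.000, vy=13.746 → t=2.805, apex=9.640, x_land=56.187, impact vy=-13.746
  bounce: vy ← 0.76·13.746 = 10.447
Arc 4: start y=0.000, vy=10.447 → t=2.132, apex=5.568, x_land=66.932, impact vy=-10.447
  bounce: vy ← 0.76·10.447 = 7.939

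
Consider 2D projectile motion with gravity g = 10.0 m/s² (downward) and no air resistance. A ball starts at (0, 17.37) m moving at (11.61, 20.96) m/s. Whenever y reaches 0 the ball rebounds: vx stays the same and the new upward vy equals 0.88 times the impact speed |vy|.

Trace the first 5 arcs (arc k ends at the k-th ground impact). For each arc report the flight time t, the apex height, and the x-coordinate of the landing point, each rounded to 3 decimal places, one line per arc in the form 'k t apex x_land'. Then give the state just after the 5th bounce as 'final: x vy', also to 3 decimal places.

1 4.901 39.336 56.899
2 4.937 30.462 114.212
3 4.344 23.590 164.648
4 3.823 18.268 209.031
5 3.364 14.147 248.089
final: 248.089 14.802

Arc 1: start y=17.370, vy=20.960 → t=4.901, apex=39.336, x_land=56.899, impact vy=-28.049
  bounce: vy ← 0.88·28.049 = 24.683
Arc 2: start y=0.000, vy=24.683 → t=4.937, apex=30.462, x_land=114.212, impact vy=-24.683
  bounce: vy ← 0.88·24.683 = 21.721
Arc 3: start y=0.000, vy=21.721 → t=4.344, apex=23.590, x_land=164.648, impact vy=-21.721
  bounce: vy ← 0.88·21.721 = 19.114
Arc 4: start y=0.000, vy=19.114 → t=3.823, apex=18.268, x_land=209.031, impact vy=-19.114
  bounce: vy ← 0.88·19.114 = 16.821
Arc 5: start y=0.000, vy=16.821 → t=3.364, apex=14.147, x_land=248.089, impact vy=-16.821
  bounce: vy ← 0.88·16.821 = 14.802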